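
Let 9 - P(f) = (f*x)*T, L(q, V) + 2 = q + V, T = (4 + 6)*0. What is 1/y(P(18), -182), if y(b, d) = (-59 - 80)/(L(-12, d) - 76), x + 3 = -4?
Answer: 272/139 ≈ 1.9568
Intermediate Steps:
x = -7 (x = -3 - 4 = -7)
T = 0 (T = 10*0 = 0)
L(q, V) = -2 + V + q (L(q, V) = -2 + (q + V) = -2 + (V + q) = -2 + V + q)
P(f) = 9 (P(f) = 9 - f*(-7)*0 = 9 - (-7*f)*0 = 9 - 1*0 = 9 + 0 = 9)
y(b, d) = -139/(-90 + d) (y(b, d) = (-59 - 80)/((-2 + d - 12) - 76) = -139/((-14 + d) - 76) = -139/(-90 + d))
1/y(P(18), -182) = 1/(-139/(-90 - 182)) = 1/(-139/(-272)) = 1/(-139*(-1/272)) = 1/(139/272) = 272/139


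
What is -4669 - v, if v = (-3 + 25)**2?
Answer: -5153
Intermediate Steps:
v = 484 (v = 22**2 = 484)
-4669 - v = -4669 - 1*484 = -4669 - 484 = -5153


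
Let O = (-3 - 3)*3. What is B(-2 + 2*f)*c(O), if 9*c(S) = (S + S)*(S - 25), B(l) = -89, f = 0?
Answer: -15308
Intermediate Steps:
O = -18 (O = -6*3 = -18)
c(S) = 2*S*(-25 + S)/9 (c(S) = ((S + S)*(S - 25))/9 = ((2*S)*(-25 + S))/9 = (2*S*(-25 + S))/9 = 2*S*(-25 + S)/9)
B(-2 + 2*f)*c(O) = -178*(-18)*(-25 - 18)/9 = -178*(-18)*(-43)/9 = -89*172 = -15308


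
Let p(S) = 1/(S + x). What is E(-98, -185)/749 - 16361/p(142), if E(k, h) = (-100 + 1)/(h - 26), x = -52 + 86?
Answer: -455078989805/158039 ≈ -2.8795e+6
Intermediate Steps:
x = 34
p(S) = 1/(34 + S) (p(S) = 1/(S + 34) = 1/(34 + S))
E(k, h) = -99/(-26 + h)
E(-98, -185)/749 - 16361/p(142) = -99/(-26 - 185)/749 - 16361/(1/(34 + 142)) = -99/(-211)*(1/749) - 16361/(1/176) = -99*(-1/211)*(1/749) - 16361/1/176 = (99/211)*(1/749) - 16361*176 = 99/158039 - 2879536 = -455078989805/158039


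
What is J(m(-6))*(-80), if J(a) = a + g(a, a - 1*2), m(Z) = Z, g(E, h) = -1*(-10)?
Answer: -320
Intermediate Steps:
g(E, h) = 10
J(a) = 10 + a (J(a) = a + 10 = 10 + a)
J(m(-6))*(-80) = (10 - 6)*(-80) = 4*(-80) = -320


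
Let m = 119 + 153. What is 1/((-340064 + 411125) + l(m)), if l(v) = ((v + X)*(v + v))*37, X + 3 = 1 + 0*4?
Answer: 1/5505621 ≈ 1.8163e-7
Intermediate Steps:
X = -2 (X = -3 + (1 + 0*4) = -3 + (1 + 0) = -3 + 1 = -2)
m = 272
l(v) = 74*v*(-2 + v) (l(v) = ((v - 2)*(v + v))*37 = ((-2 + v)*(2*v))*37 = (2*v*(-2 + v))*37 = 74*v*(-2 + v))
1/((-340064 + 411125) + l(m)) = 1/((-340064 + 411125) + 74*272*(-2 + 272)) = 1/(71061 + 74*272*270) = 1/(71061 + 5434560) = 1/5505621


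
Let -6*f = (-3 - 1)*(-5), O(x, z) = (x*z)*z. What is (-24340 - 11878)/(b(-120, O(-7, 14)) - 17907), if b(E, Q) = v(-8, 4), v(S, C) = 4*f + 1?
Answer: 54327/26879 ≈ 2.0212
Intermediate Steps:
O(x, z) = x*z²
f = -10/3 (f = -(-3 - 1)*(-5)/6 = -(-2)*(-5)/3 = -⅙*20 = -10/3 ≈ -3.3333)
v(S, C) = -37/3 (v(S, C) = 4*(-10/3) + 1 = -40/3 + 1 = -37/3)
b(E, Q) = -37/3
(-24340 - 11878)/(b(-120, O(-7, 14)) - 17907) = (-24340 - 11878)/(-37/3 - 17907) = -36218/(-53758/3) = -36218*(-3/53758) = 54327/26879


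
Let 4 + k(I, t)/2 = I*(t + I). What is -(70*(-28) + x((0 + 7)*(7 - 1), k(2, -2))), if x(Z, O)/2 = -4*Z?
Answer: 2296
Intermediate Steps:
k(I, t) = -8 + 2*I*(I + t) (k(I, t) = -8 + 2*(I*(t + I)) = -8 + 2*(I*(I + t)) = -8 + 2*I*(I + t))
x(Z, O) = -8*Z (x(Z, O) = 2*(-4*Z) = -8*Z)
-(70*(-28) + x((0 + 7)*(7 - 1), k(2, -2))) = -(70*(-28) - 8*(0 + 7)*(7 - 1)) = -(-1960 - 56*6) = -(-1960 - 8*42) = -(-1960 - 336) = -1*(-2296) = 2296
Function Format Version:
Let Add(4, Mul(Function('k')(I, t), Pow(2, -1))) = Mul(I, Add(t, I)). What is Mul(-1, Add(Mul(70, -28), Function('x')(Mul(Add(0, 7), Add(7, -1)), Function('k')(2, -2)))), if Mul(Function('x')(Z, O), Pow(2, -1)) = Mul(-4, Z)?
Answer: 2296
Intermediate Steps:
Function('k')(I, t) = Add(-8, Mul(2, I, Add(I, t))) (Function('k')(I, t) = Add(-8, Mul(2, Mul(I, Add(t, I)))) = Add(-8, Mul(2, Mul(I, Add(I, t)))) = Add(-8, Mul(2, I, Add(I, t))))
Function('x')(Z, O) = Mul(-8, Z) (Function('x')(Z, O) = Mul(2, Mul(-4, Z)) = Mul(-8, Z))
Mul(-1, Add(Mul(70, -28), Function('x')(Mul(Add(0, 7), Add(7, -1)), Function('k')(2, -2)))) = Mul(-1, Add(Mul(70, -28), Mul(-8, Mul(Add(0, 7), Add(7, -1))))) = Mul(-1, Add(-1960, Mul(-8, Mul(7, 6)))) = Mul(-1, Add(-1960, Mul(-8, 42))) = Mul(-1, Add(-1960, -336)) = Mul(-1, -2296) = 2296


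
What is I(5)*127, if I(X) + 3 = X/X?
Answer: -254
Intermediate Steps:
I(X) = -2 (I(X) = -3 + X/X = -3 + 1 = -2)
I(5)*127 = -2*127 = -254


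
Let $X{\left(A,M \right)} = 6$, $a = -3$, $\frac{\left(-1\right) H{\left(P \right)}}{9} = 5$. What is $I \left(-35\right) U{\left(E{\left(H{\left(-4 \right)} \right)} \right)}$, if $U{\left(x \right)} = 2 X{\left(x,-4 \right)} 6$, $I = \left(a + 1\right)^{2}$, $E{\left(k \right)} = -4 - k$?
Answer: $-10080$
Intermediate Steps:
$H{\left(P \right)} = -45$ ($H{\left(P \right)} = \left(-9\right) 5 = -45$)
$I = 4$ ($I = \left(-3 + 1\right)^{2} = \left(-2\right)^{2} = 4$)
$U{\left(x \right)} = 72$ ($U{\left(x \right)} = 2 \cdot 6 \cdot 6 = 12 \cdot 6 = 72$)
$I \left(-35\right) U{\left(E{\left(H{\left(-4 \right)} \right)} \right)} = 4 \left(-35\right) 72 = \left(-140\right) 72 = -10080$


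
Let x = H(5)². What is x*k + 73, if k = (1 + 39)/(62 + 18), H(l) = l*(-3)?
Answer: 371/2 ≈ 185.50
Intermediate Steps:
H(l) = -3*l
x = 225 (x = (-3*5)² = (-15)² = 225)
k = ½ (k = 40/80 = 40*(1/80) = ½ ≈ 0.50000)
x*k + 73 = 225*(½) + 73 = 225/2 + 73 = 371/2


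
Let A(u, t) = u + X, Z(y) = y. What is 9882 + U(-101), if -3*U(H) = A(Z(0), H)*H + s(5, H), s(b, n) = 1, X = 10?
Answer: 30655/3 ≈ 10218.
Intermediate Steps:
A(u, t) = 10 + u (A(u, t) = u + 10 = 10 + u)
U(H) = -⅓ - 10*H/3 (U(H) = -((10 + 0)*H + 1)/3 = -(10*H + 1)/3 = -(1 + 10*H)/3 = -⅓ - 10*H/3)
9882 + U(-101) = 9882 + (-⅓ - 10/3*(-101)) = 9882 + (-⅓ + 1010/3) = 9882 + 1009/3 = 30655/3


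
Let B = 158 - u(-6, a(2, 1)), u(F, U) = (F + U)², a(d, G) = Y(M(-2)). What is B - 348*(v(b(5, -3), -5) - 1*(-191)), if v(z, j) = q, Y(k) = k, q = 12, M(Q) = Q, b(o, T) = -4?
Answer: -70550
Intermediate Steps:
v(z, j) = 12
a(d, G) = -2
B = 94 (B = 158 - (-6 - 2)² = 158 - 1*(-8)² = 158 - 1*64 = 158 - 64 = 94)
B - 348*(v(b(5, -3), -5) - 1*(-191)) = 94 - 348*(12 - 1*(-191)) = 94 - 348*(12 + 191) = 94 - 348*203 = 94 - 70644 = -70550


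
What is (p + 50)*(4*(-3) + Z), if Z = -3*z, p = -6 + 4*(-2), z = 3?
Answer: -756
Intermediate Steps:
p = -14 (p = -6 - 8 = -14)
Z = -9 (Z = -3*3 = -9)
(p + 50)*(4*(-3) + Z) = (-14 + 50)*(4*(-3) - 9) = 36*(-12 - 9) = 36*(-21) = -756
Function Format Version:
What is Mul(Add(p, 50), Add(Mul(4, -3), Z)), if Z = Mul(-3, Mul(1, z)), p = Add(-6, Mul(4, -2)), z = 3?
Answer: -756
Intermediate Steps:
p = -14 (p = Add(-6, -8) = -14)
Z = -9 (Z = Mul(-3, Mul(1, 3)) = Mul(-3, 3) = -9)
Mul(Add(p, 50), Add(Mul(4, -3), Z)) = Mul(Add(-14, 50), Add(Mul(4, -3), -9)) = Mul(36, Add(-12, -9)) = Mul(36, -21) = -756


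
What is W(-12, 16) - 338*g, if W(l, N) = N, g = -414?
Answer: 139948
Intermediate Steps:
W(-12, 16) - 338*g = 16 - 338*(-414) = 16 + 139932 = 139948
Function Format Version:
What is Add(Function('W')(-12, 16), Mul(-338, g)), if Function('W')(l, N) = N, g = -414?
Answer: 139948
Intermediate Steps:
Add(Function('W')(-12, 16), Mul(-338, g)) = Add(16, Mul(-338, -414)) = Add(16, 139932) = 139948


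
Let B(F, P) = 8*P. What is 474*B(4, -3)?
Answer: -11376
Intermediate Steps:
474*B(4, -3) = 474*(8*(-3)) = 474*(-24) = -11376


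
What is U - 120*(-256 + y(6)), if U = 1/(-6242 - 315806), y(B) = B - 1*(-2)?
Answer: 9584148479/322048 ≈ 29760.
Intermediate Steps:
y(B) = 2 + B (y(B) = B + 2 = 2 + B)
U = -1/322048 (U = 1/(-322048) = -1/322048 ≈ -3.1051e-6)
U - 120*(-256 + y(6)) = -1/322048 - 120*(-256 + (2 + 6)) = -1/322048 - 120*(-256 + 8) = -1/322048 - 120*(-248) = -1/322048 - 1*(-29760) = -1/322048 + 29760 = 9584148479/322048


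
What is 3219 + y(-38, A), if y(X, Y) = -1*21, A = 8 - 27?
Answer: 3198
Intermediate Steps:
A = -19
y(X, Y) = -21
3219 + y(-38, A) = 3219 - 21 = 3198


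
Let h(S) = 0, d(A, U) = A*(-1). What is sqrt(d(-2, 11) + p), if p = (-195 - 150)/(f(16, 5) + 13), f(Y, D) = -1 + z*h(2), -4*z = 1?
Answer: I*sqrt(107)/2 ≈ 5.172*I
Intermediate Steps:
d(A, U) = -A
z = -1/4 (z = -1/4*1 = -1/4 ≈ -0.25000)
f(Y, D) = -1 (f(Y, D) = -1 - 1/4*0 = -1 + 0 = -1)
p = -115/4 (p = (-195 - 150)/(-1 + 13) = -345/12 = -345*1/12 = -115/4 ≈ -28.750)
sqrt(d(-2, 11) + p) = sqrt(-1*(-2) - 115/4) = sqrt(2 - 115/4) = sqrt(-107/4) = I*sqrt(107)/2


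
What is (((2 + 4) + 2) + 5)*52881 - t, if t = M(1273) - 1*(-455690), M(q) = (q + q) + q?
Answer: 227944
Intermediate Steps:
M(q) = 3*q (M(q) = 2*q + q = 3*q)
t = 459509 (t = 3*1273 - 1*(-455690) = 3819 + 455690 = 459509)
(((2 + 4) + 2) + 5)*52881 - t = (((2 + 4) + 2) + 5)*52881 - 1*459509 = ((6 + 2) + 5)*52881 - 459509 = (8 + 5)*52881 - 459509 = 13*52881 - 459509 = 687453 - 459509 = 227944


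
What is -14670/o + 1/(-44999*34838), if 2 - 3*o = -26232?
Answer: -34496691952927/20563195099954 ≈ -1.6776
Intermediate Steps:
o = 26234/3 (o = ⅔ - ⅓*(-26232) = ⅔ + 8744 = 26234/3 ≈ 8744.7)
-14670/o + 1/(-44999*34838) = -14670/26234/3 + 1/(-44999*34838) = -14670*3/26234 - 1/44999*1/34838 = -22005/13117 - 1/1567675162 = -34496691952927/20563195099954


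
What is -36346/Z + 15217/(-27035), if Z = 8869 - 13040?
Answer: 919144003/112762985 ≈ 8.1511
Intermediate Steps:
Z = -4171
-36346/Z + 15217/(-27035) = -36346/(-4171) + 15217/(-27035) = -36346*(-1/4171) + 15217*(-1/27035) = 36346/4171 - 15217/27035 = 919144003/112762985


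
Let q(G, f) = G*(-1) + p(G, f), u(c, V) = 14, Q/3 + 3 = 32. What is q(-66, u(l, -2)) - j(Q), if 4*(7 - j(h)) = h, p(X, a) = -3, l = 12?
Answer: 311/4 ≈ 77.750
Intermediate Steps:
Q = 87 (Q = -9 + 3*32 = -9 + 96 = 87)
j(h) = 7 - h/4
q(G, f) = -3 - G (q(G, f) = G*(-1) - 3 = -G - 3 = -3 - G)
q(-66, u(l, -2)) - j(Q) = (-3 - 1*(-66)) - (7 - ¼*87) = (-3 + 66) - (7 - 87/4) = 63 - 1*(-59/4) = 63 + 59/4 = 311/4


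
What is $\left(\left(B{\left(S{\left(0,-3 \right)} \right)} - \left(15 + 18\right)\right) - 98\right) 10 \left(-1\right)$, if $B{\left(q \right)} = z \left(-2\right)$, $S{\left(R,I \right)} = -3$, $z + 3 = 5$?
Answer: $1350$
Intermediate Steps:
$z = 2$ ($z = -3 + 5 = 2$)
$B{\left(q \right)} = -4$ ($B{\left(q \right)} = 2 \left(-2\right) = -4$)
$\left(\left(B{\left(S{\left(0,-3 \right)} \right)} - \left(15 + 18\right)\right) - 98\right) 10 \left(-1\right) = \left(\left(-4 - \left(15 + 18\right)\right) - 98\right) 10 \left(-1\right) = \left(\left(-4 - 33\right) - 98\right) \left(-10\right) = \left(-37 - 98\right) \left(-10\right) = \left(-135\right) \left(-10\right) = 1350$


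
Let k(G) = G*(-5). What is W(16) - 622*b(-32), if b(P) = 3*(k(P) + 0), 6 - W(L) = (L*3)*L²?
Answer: -310842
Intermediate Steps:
k(G) = -5*G
W(L) = 6 - 3*L³ (W(L) = 6 - L*3*L² = 6 - 3*L*L² = 6 - 3*L³)
b(P) = -15*P (b(P) = 3*(-5*P + 0) = 3*(-5*P) = -15*P)
W(16) - 622*b(-32) = (6 - 3*16³) - (-9330)*(-32) = (6 - 3*4096) - 622*480 = (6 - 12288) - 298560 = -12282 - 298560 = -310842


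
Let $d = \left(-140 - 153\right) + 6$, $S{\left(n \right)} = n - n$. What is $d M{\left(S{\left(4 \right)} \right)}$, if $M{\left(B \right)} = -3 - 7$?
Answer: $2870$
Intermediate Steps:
$S{\left(n \right)} = 0$
$d = -287$ ($d = -293 + 6 = -287$)
$M{\left(B \right)} = -10$
$d M{\left(S{\left(4 \right)} \right)} = \left(-287\right) \left(-10\right) = 2870$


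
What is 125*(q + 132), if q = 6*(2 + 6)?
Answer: 22500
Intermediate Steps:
q = 48 (q = 6*8 = 48)
125*(q + 132) = 125*(48 + 132) = 125*180 = 22500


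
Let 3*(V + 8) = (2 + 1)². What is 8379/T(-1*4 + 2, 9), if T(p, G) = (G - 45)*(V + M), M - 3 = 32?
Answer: -931/120 ≈ -7.7583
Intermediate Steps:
M = 35 (M = 3 + 32 = 35)
V = -5 (V = -8 + (2 + 1)²/3 = -8 + (⅓)*3² = -8 + (⅓)*9 = -8 + 3 = -5)
T(p, G) = -1350 + 30*G (T(p, G) = (G - 45)*(-5 + 35) = (-45 + G)*30 = -1350 + 30*G)
8379/T(-1*4 + 2, 9) = 8379/(-1350 + 30*9) = 8379/(-1350 + 270) = 8379/(-1080) = 8379*(-1/1080) = -931/120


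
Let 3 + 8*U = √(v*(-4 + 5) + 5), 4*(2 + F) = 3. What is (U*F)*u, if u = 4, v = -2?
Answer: 15/8 - 5*√3/8 ≈ 0.79247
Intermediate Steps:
F = -5/4 (F = -2 + (¼)*3 = -2 + ¾ = -5/4 ≈ -1.2500)
U = -3/8 + √3/8 (U = -3/8 + √(-2*(-4 + 5) + 5)/8 = -3/8 + √(-2*1 + 5)/8 = -3/8 + √(-2 + 5)/8 = -3/8 + √3/8 ≈ -0.15849)
(U*F)*u = ((-3/8 + √3/8)*(-5/4))*4 = (15/32 - 5*√3/32)*4 = 15/8 - 5*√3/8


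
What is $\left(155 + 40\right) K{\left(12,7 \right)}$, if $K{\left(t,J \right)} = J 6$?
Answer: $8190$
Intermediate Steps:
$K{\left(t,J \right)} = 6 J$
$\left(155 + 40\right) K{\left(12,7 \right)} = \left(155 + 40\right) 6 \cdot 7 = 195 \cdot 42 = 8190$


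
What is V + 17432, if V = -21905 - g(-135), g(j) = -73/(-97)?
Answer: -433954/97 ≈ -4473.8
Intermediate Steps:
g(j) = 73/97 (g(j) = -73*(-1/97) = 73/97)
V = -2124858/97 (V = -21905 - 1*73/97 = -21905 - 73/97 = -2124858/97 ≈ -21906.)
V + 17432 = -2124858/97 + 17432 = -433954/97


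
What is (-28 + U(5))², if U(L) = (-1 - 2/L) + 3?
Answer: 17424/25 ≈ 696.96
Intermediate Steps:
U(L) = 2 - 2/L
(-28 + U(5))² = (-28 + (2 - 2/5))² = (-28 + (2 - 2*⅕))² = (-28 + (2 - ⅖))² = (-28 + 8/5)² = (-132/5)² = 17424/25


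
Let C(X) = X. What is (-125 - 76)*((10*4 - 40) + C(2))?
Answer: -402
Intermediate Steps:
(-125 - 76)*((10*4 - 40) + C(2)) = (-125 - 76)*((10*4 - 40) + 2) = -201*((40 - 40) + 2) = -201*(0 + 2) = -201*2 = -402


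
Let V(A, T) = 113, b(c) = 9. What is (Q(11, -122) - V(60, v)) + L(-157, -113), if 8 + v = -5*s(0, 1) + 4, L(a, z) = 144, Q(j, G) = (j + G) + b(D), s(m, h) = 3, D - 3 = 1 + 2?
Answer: -71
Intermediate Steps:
D = 6 (D = 3 + (1 + 2) = 3 + 3 = 6)
Q(j, G) = 9 + G + j (Q(j, G) = (j + G) + 9 = (G + j) + 9 = 9 + G + j)
v = -19 (v = -8 + (-5*3 + 4) = -8 + (-15 + 4) = -8 - 11 = -19)
(Q(11, -122) - V(60, v)) + L(-157, -113) = ((9 - 122 + 11) - 1*113) + 144 = (-102 - 113) + 144 = -215 + 144 = -71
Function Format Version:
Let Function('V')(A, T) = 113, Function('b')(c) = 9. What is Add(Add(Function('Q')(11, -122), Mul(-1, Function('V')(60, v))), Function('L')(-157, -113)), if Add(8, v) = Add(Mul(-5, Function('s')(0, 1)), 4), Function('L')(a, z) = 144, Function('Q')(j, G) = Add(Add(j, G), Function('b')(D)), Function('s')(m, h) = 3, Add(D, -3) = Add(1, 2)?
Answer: -71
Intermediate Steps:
D = 6 (D = Add(3, Add(1, 2)) = Add(3, 3) = 6)
Function('Q')(j, G) = Add(9, G, j) (Function('Q')(j, G) = Add(Add(j, G), 9) = Add(Add(G, j), 9) = Add(9, G, j))
v = -19 (v = Add(-8, Add(Mul(-5, 3), 4)) = Add(-8, Add(-15, 4)) = Add(-8, -11) = -19)
Add(Add(Function('Q')(11, -122), Mul(-1, Function('V')(60, v))), Function('L')(-157, -113)) = Add(Add(Add(9, -122, 11), Mul(-1, 113)), 144) = Add(Add(-102, -113), 144) = Add(-215, 144) = -71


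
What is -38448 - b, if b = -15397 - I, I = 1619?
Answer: -21432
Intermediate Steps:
b = -17016 (b = -15397 - 1*1619 = -15397 - 1619 = -17016)
-38448 - b = -38448 - 1*(-17016) = -38448 + 17016 = -21432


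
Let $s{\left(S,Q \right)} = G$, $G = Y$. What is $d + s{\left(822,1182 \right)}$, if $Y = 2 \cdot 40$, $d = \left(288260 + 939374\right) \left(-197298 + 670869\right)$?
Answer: $581371861094$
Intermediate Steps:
$d = 581371861014$ ($d = 1227634 \cdot 473571 = 581371861014$)
$Y = 80$
$G = 80$
$s{\left(S,Q \right)} = 80$
$d + s{\left(822,1182 \right)} = 581371861014 + 80 = 581371861094$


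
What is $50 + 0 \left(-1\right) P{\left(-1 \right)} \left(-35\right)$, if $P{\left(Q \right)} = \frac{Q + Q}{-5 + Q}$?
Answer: $50$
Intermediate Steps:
$P{\left(Q \right)} = \frac{2 Q}{-5 + Q}$
$50 + 0 \left(-1\right) P{\left(-1 \right)} \left(-35\right) = 50 + 0 \left(-1\right) 2 \left(-1\right) \frac{1}{-5 - 1} \left(-35\right) = 50 + 0 \cdot 2 \left(-1\right) \frac{1}{-6} \left(-35\right) = 50 + 0 \cdot 2 \left(-1\right) \left(- \frac{1}{6}\right) \left(-35\right) = 50 + 0 \cdot \frac{1}{3} \left(-35\right) = 50 + 0 \left(-35\right) = 50 + 0 = 50$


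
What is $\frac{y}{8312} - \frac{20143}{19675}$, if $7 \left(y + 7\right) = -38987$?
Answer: $- \frac{485008403}{286192550} \approx -1.6947$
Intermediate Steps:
$y = - \frac{39036}{7}$ ($y = -7 + \frac{1}{7} \left(-38987\right) = -7 - \frac{38987}{7} = - \frac{39036}{7} \approx -5576.6$)
$\frac{y}{8312} - \frac{20143}{19675} = - \frac{39036}{7 \cdot 8312} - \frac{20143}{19675} = \left(- \frac{39036}{7}\right) \frac{1}{8312} - \frac{20143}{19675} = - \frac{9759}{14546} - \frac{20143}{19675} = - \frac{485008403}{286192550}$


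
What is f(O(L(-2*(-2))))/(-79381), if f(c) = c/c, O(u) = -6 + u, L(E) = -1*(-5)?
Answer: -1/79381 ≈ -1.2597e-5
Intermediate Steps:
L(E) = 5
f(c) = 1
f(O(L(-2*(-2))))/(-79381) = 1/(-79381) = 1*(-1/79381) = -1/79381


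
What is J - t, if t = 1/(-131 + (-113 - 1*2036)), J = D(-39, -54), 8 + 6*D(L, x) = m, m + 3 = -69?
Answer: -10133/760 ≈ -13.333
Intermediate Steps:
m = -72 (m = -3 - 69 = -72)
D(L, x) = -40/3 (D(L, x) = -4/3 + (1/6)*(-72) = -4/3 - 12 = -40/3)
J = -40/3 ≈ -13.333
t = -1/2280 (t = 1/(-131 + (-113 - 2036)) = 1/(-131 - 2149) = 1/(-2280) = -1/2280 ≈ -0.00043860)
J - t = -40/3 - 1*(-1/2280) = -40/3 + 1/2280 = -10133/760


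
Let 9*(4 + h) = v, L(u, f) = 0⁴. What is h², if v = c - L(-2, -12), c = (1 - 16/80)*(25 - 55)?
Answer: 400/9 ≈ 44.444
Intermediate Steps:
L(u, f) = 0
c = -24 (c = (1 - 16*1/80)*(-30) = (1 - ⅕)*(-30) = (⅘)*(-30) = -24)
v = -24 (v = -24 - 1*0 = -24 + 0 = -24)
h = -20/3 (h = -4 + (⅑)*(-24) = -4 - 8/3 = -20/3 ≈ -6.6667)
h² = (-20/3)² = 400/9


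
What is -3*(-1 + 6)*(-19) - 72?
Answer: 213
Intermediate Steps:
-3*(-1 + 6)*(-19) - 72 = -3*5*(-19) - 72 = -15*(-19) - 72 = 285 - 72 = 213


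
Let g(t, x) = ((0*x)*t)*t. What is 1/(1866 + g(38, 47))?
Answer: 1/1866 ≈ 0.00053591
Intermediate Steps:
g(t, x) = 0 (g(t, x) = (0*t)*t = 0*t = 0)
1/(1866 + g(38, 47)) = 1/(1866 + 0) = 1/1866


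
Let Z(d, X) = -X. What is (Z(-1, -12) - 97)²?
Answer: 7225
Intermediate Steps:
(Z(-1, -12) - 97)² = (-1*(-12) - 97)² = (12 - 97)² = (-85)² = 7225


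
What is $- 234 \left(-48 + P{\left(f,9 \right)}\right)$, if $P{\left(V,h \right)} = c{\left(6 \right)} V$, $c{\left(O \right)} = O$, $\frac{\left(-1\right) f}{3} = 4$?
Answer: $28080$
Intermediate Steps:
$f = -12$ ($f = \left(-3\right) 4 = -12$)
$P{\left(V,h \right)} = 6 V$
$- 234 \left(-48 + P{\left(f,9 \right)}\right) = - 234 \left(-48 + 6 \left(-12\right)\right) = - 234 \left(-48 - 72\right) = \left(-234\right) \left(-120\right) = 28080$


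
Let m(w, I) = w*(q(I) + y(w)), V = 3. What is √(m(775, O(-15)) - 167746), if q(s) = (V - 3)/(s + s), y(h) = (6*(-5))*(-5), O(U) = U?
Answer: 2*I*√12874 ≈ 226.93*I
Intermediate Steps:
y(h) = 150 (y(h) = -30*(-5) = 150)
q(s) = 0 (q(s) = (3 - 3)/(s + s) = 0/((2*s)) = 0*(1/(2*s)) = 0)
m(w, I) = 150*w (m(w, I) = w*(0 + 150) = w*150 = 150*w)
√(m(775, O(-15)) - 167746) = √(150*775 - 167746) = √(116250 - 167746) = √(-51496) = 2*I*√12874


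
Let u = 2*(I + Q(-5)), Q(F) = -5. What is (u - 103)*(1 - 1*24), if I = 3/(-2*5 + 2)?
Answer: 10465/4 ≈ 2616.3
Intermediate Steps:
I = -3/8 (I = 3/(-10 + 2) = 3/(-8) = 3*(-1/8) = -3/8 ≈ -0.37500)
u = -43/4 (u = 2*(-3/8 - 5) = 2*(-43/8) = -43/4 ≈ -10.750)
(u - 103)*(1 - 1*24) = (-43/4 - 103)*(1 - 1*24) = -455*(1 - 24)/4 = -455/4*(-23) = 10465/4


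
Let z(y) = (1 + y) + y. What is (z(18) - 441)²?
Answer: 163216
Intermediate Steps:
z(y) = 1 + 2*y
(z(18) - 441)² = ((1 + 2*18) - 441)² = ((1 + 36) - 441)² = (37 - 441)² = (-404)² = 163216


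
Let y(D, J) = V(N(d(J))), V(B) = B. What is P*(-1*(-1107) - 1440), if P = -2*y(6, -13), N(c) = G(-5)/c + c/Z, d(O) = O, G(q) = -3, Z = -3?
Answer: 39516/13 ≈ 3039.7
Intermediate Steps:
N(c) = -3/c - c/3 (N(c) = -3/c + c/(-3) = -3/c + c*(-⅓) = -3/c - c/3)
y(D, J) = -3/J - J/3
P = -356/39 (P = -2*(-3/(-13) - ⅓*(-13)) = -2*(-3*(-1/13) + 13/3) = -2*(3/13 + 13/3) = -2*178/39 = -356/39 ≈ -9.1282)
P*(-1*(-1107) - 1440) = -356*(-1*(-1107) - 1440)/39 = -356*(1107 - 1440)/39 = -356/39*(-333) = 39516/13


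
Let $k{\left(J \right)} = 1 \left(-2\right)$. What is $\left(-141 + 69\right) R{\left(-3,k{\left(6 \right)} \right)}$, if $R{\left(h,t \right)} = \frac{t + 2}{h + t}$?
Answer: $0$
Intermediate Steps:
$k{\left(J \right)} = -2$
$R{\left(h,t \right)} = \frac{2 + t}{h + t}$
$\left(-141 + 69\right) R{\left(-3,k{\left(6 \right)} \right)} = \left(-141 + 69\right) \frac{2 - 2}{-3 - 2} = - 72 \frac{1}{-5} \cdot 0 = - 72 \left(\left(- \frac{1}{5}\right) 0\right) = \left(-72\right) 0 = 0$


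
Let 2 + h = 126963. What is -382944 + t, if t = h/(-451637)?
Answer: -172951806289/451637 ≈ -3.8294e+5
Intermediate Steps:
h = 126961 (h = -2 + 126963 = 126961)
t = -126961/451637 (t = 126961/(-451637) = 126961*(-1/451637) = -126961/451637 ≈ -0.28111)
-382944 + t = -382944 - 126961/451637 = -172951806289/451637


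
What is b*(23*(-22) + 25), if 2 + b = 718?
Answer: -344396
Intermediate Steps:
b = 716 (b = -2 + 718 = 716)
b*(23*(-22) + 25) = 716*(23*(-22) + 25) = 716*(-506 + 25) = 716*(-481) = -344396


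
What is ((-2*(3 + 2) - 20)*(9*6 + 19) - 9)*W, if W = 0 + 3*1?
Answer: -6597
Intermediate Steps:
W = 3 (W = 0 + 3 = 3)
((-2*(3 + 2) - 20)*(9*6 + 19) - 9)*W = ((-2*(3 + 2) - 20)*(9*6 + 19) - 9)*3 = ((-2*5 - 20)*(54 + 19) - 9)*3 = ((-10 - 20)*73 - 9)*3 = (-30*73 - 9)*3 = (-2190 - 9)*3 = -2199*3 = -6597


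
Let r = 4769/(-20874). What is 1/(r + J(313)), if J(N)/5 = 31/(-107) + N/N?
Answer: 2233518/7421837 ≈ 0.30094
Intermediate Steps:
J(N) = 380/107 (J(N) = 5*(31/(-107) + N/N) = 5*(31*(-1/107) + 1) = 5*(-31/107 + 1) = 5*(76/107) = 380/107)
r = -4769/20874 (r = 4769*(-1/20874) = -4769/20874 ≈ -0.22847)
1/(r + J(313)) = 1/(-4769/20874 + 380/107) = 1/(7421837/2233518) = 2233518/7421837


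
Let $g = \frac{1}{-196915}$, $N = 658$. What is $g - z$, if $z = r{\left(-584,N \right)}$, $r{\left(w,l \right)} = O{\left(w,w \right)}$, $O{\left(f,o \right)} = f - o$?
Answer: $- \frac{1}{196915} \approx -5.0783 \cdot 10^{-6}$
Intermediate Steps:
$r{\left(w,l \right)} = 0$ ($r{\left(w,l \right)} = w - w = 0$)
$g = - \frac{1}{196915} \approx -5.0783 \cdot 10^{-6}$
$z = 0$
$g - z = - \frac{1}{196915} - 0 = - \frac{1}{196915} + 0 = - \frac{1}{196915}$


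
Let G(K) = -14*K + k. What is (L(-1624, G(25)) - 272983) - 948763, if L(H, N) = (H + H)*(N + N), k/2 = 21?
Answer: 779022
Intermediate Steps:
k = 42 (k = 2*21 = 42)
G(K) = 42 - 14*K (G(K) = -14*K + 42 = 42 - 14*K)
L(H, N) = 4*H*N (L(H, N) = (2*H)*(2*N) = 4*H*N)
(L(-1624, G(25)) - 272983) - 948763 = (4*(-1624)*(42 - 14*25) - 272983) - 948763 = (4*(-1624)*(42 - 350) - 272983) - 948763 = (4*(-1624)*(-308) - 272983) - 948763 = (2000768 - 272983) - 948763 = 1727785 - 948763 = 779022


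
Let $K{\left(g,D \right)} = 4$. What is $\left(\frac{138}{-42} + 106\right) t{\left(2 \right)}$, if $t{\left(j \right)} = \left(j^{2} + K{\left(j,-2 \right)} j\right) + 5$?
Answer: $\frac{12223}{7} \approx 1746.1$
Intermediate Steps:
$t{\left(j \right)} = 5 + j^{2} + 4 j$ ($t{\left(j \right)} = \left(j^{2} + 4 j\right) + 5 = 5 + j^{2} + 4 j$)
$\left(\frac{138}{-42} + 106\right) t{\left(2 \right)} = \left(\frac{138}{-42} + 106\right) \left(5 + 2^{2} + 4 \cdot 2\right) = \left(138 \left(- \frac{1}{42}\right) + 106\right) \left(5 + 4 + 8\right) = \left(- \frac{23}{7} + 106\right) 17 = \frac{719}{7} \cdot 17 = \frac{12223}{7}$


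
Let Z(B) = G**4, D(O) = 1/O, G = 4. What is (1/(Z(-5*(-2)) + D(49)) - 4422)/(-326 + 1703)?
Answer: -3263173/1016145 ≈ -3.2113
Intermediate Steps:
Z(B) = 256 (Z(B) = 4**4 = 256)
(1/(Z(-5*(-2)) + D(49)) - 4422)/(-326 + 1703) = (1/(256 + 1/49) - 4422)/(-326 + 1703) = (1/(256 + 1/49) - 4422)/1377 = (1/(12545/49) - 4422)*(1/1377) = (49/12545 - 4422)*(1/1377) = -55473941/12545*1/1377 = -3263173/1016145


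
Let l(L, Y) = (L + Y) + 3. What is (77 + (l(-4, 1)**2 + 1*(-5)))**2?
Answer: 5184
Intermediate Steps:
l(L, Y) = 3 + L + Y
(77 + (l(-4, 1)**2 + 1*(-5)))**2 = (77 + ((3 - 4 + 1)**2 + 1*(-5)))**2 = (77 + (0**2 - 5))**2 = (77 + (0 - 5))**2 = (77 - 5)**2 = 72**2 = 5184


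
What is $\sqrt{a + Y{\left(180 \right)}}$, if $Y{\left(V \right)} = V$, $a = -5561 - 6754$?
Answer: $i \sqrt{12135} \approx 110.16 i$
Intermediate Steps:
$a = -12315$
$\sqrt{a + Y{\left(180 \right)}} = \sqrt{-12315 + 180} = \sqrt{-12135} = i \sqrt{12135}$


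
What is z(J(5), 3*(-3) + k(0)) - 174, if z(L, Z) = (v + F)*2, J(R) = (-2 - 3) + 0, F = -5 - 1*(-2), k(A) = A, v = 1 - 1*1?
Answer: -180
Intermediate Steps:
v = 0 (v = 1 - 1 = 0)
F = -3 (F = -5 + 2 = -3)
J(R) = -5 (J(R) = -5 + 0 = -5)
z(L, Z) = -6 (z(L, Z) = (0 - 3)*2 = -3*2 = -6)
z(J(5), 3*(-3) + k(0)) - 174 = -6 - 174 = -180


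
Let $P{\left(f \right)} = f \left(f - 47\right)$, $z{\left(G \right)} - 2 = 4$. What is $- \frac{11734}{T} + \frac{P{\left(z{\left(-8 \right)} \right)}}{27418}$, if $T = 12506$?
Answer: $- \frac{81199822}{85722377} \approx -0.94724$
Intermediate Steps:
$z{\left(G \right)} = 6$ ($z{\left(G \right)} = 2 + 4 = 6$)
$P{\left(f \right)} = f \left(-47 + f\right)$
$- \frac{11734}{T} + \frac{P{\left(z{\left(-8 \right)} \right)}}{27418} = - \frac{11734}{12506} + \frac{6 \left(-47 + 6\right)}{27418} = \left(-11734\right) \frac{1}{12506} + 6 \left(-41\right) \frac{1}{27418} = - \frac{5867}{6253} - \frac{123}{13709} = - \frac{81199822}{85722377}$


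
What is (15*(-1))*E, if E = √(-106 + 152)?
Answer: -15*√46 ≈ -101.73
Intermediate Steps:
E = √46 ≈ 6.7823
(15*(-1))*E = (15*(-1))*√46 = -15*√46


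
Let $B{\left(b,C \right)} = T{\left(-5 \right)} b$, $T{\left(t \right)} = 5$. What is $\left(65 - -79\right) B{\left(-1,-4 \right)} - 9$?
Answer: $-729$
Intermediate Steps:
$B{\left(b,C \right)} = 5 b$
$\left(65 - -79\right) B{\left(-1,-4 \right)} - 9 = \left(65 - -79\right) 5 \left(-1\right) - 9 = \left(65 + 79\right) \left(-5\right) - 9 = 144 \left(-5\right) - 9 = -720 - 9 = -729$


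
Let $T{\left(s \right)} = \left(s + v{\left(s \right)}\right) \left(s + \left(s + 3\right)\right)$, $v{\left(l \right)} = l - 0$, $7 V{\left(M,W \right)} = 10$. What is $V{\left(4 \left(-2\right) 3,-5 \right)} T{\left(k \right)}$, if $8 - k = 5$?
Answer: $\frac{540}{7} \approx 77.143$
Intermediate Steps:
$V{\left(M,W \right)} = \frac{10}{7}$ ($V{\left(M,W \right)} = \frac{1}{7} \cdot 10 = \frac{10}{7}$)
$v{\left(l \right)} = l$ ($v{\left(l \right)} = l + 0 = l$)
$k = 3$ ($k = 8 - 5 = 3$)
$T{\left(s \right)} = 2 s \left(3 + 2 s\right)$ ($T{\left(s \right)} = \left(s + s\right) \left(s + \left(s + 3\right)\right) = 2 s \left(s + \left(3 + s\right)\right) = 2 s \left(3 + 2 s\right)$)
$V{\left(4 \left(-2\right) 3,-5 \right)} T{\left(k \right)} = \frac{10 \cdot 2 \cdot 3 \left(3 + 2 \cdot 3\right)}{7} = \frac{10 \cdot 2 \cdot 3 \left(3 + 6\right)}{7} = \frac{10 \cdot 2 \cdot 3 \cdot 9}{7} = \frac{10}{7} \cdot 54 = \frac{540}{7}$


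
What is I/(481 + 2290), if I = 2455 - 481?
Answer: 1974/2771 ≈ 0.71238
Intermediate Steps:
I = 1974
I/(481 + 2290) = 1974/(481 + 2290) = 1974/2771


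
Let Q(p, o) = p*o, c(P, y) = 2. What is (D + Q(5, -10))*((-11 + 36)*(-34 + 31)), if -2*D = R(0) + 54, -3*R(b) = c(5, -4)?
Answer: 5750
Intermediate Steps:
R(b) = -2/3 (R(b) = -1/3*2 = -2/3)
Q(p, o) = o*p
D = -80/3 (D = -(-2/3 + 54)/2 = -1/2*160/3 = -80/3 ≈ -26.667)
(D + Q(5, -10))*((-11 + 36)*(-34 + 31)) = (-80/3 - 10*5)*((-11 + 36)*(-34 + 31)) = (-80/3 - 50)*(25*(-3)) = -230/3*(-75) = 5750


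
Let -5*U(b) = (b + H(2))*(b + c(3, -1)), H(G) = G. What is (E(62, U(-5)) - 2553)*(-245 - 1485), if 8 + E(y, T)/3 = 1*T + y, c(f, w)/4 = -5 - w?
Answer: 4201824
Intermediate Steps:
c(f, w) = -20 - 4*w (c(f, w) = 4*(-5 - w) = -20 - 4*w)
U(b) = -(-16 + b)*(2 + b)/5 (U(b) = -(b + 2)*(b + (-20 - 4*(-1)))/5 = -(2 + b)*(b + (-20 + 4))/5 = -(2 + b)*(b - 16)/5 = -(2 + b)*(-16 + b)/5 = -(-16 + b)*(2 + b)/5)
E(y, T) = -24 + 3*T + 3*y (E(y, T) = -24 + 3*(1*T + y) = -24 + 3*(T + y) = -24 + (3*T + 3*y) = -24 + 3*T + 3*y)
(E(62, U(-5)) - 2553)*(-245 - 1485) = ((-24 + 3*(32/5 - ⅕*(-5)² + (14/5)*(-5)) + 3*62) - 2553)*(-245 - 1485) = ((-24 + 3*(32/5 - ⅕*25 - 14) + 186) - 2553)*(-1730) = ((-24 + 3*(32/5 - 5 - 14) + 186) - 2553)*(-1730) = ((-24 + 3*(-63/5) + 186) - 2553)*(-1730) = ((-24 - 189/5 + 186) - 2553)*(-1730) = (621/5 - 2553)*(-1730) = -12144/5*(-1730) = 4201824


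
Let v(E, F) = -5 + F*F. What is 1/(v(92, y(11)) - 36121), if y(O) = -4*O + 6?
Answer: -1/34682 ≈ -2.8833e-5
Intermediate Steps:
y(O) = 6 - 4*O
v(E, F) = -5 + F²
1/(v(92, y(11)) - 36121) = 1/((-5 + (6 - 4*11)²) - 36121) = 1/((-5 + (6 - 44)²) - 36121) = 1/((-5 + (-38)²) - 36121) = 1/((-5 + 1444) - 36121) = 1/(1439 - 36121) = 1/(-34682) = -1/34682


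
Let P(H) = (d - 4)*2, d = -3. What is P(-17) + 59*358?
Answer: 21108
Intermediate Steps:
P(H) = -14 (P(H) = (-3 - 4)*2 = -7*2 = -14)
P(-17) + 59*358 = -14 + 59*358 = -14 + 21122 = 21108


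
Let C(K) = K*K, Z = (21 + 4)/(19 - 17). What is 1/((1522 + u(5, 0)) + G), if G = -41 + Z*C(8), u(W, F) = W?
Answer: 1/2286 ≈ 0.00043745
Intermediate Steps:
Z = 25/2 ≈ 12.500
C(K) = K**2
G = 759 (G = -41 + (25/2)*8**2 = -41 + (25/2)*64 = -41 + 800 = 759)
1/((1522 + u(5, 0)) + G) = 1/((1522 + 5) + 759) = 1/(1527 + 759) = 1/2286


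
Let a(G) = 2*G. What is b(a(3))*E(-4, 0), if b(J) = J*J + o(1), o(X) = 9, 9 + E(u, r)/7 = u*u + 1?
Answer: 2520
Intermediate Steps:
E(u, r) = -56 + 7*u² (E(u, r) = -63 + 7*(u*u + 1) = -63 + 7*(u² + 1) = -63 + 7*(1 + u²) = -63 + (7 + 7*u²) = -56 + 7*u²)
b(J) = 9 + J² (b(J) = J*J + 9 = J² + 9 = 9 + J²)
b(a(3))*E(-4, 0) = (9 + (2*3)²)*(-56 + 7*(-4)²) = (9 + 6²)*(-56 + 7*16) = (9 + 36)*(-56 + 112) = 45*56 = 2520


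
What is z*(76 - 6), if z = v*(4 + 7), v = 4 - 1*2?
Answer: 1540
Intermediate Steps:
v = 2 (v = 4 - 2 = 2)
z = 22 (z = 2*(4 + 7) = 2*11 = 22)
z*(76 - 6) = 22*(76 - 6) = 22*70 = 1540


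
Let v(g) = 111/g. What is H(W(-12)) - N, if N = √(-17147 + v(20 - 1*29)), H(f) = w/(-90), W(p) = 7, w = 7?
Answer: -7/90 - I*√154434/3 ≈ -0.077778 - 130.99*I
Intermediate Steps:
H(f) = -7/90 (H(f) = 7/(-90) = 7*(-1/90) = -7/90)
N = I*√154434/3 (N = √(-17147 + 111/(20 - 1*29)) = √(-17147 + 111/(20 - 29)) = √(-17147 + 111/(-9)) = √(-17147 + 111*(-⅑)) = √(-17147 - 37/3) = √(-51478/3) = I*√154434/3 ≈ 130.99*I)
H(W(-12)) - N = -7/90 - I*√154434/3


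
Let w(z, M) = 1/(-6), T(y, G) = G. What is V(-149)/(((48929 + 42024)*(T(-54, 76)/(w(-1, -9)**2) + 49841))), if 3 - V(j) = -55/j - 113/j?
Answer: 279/712523346269 ≈ 3.9157e-10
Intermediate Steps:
V(j) = 3 + 168/j (V(j) = 3 - (-55/j - 113/j) = 3 - (-168)/j = 3 + 168/j)
w(z, M) = -1/6
V(-149)/(((48929 + 42024)*(T(-54, 76)/(w(-1, -9)**2) + 49841))) = (3 + 168/(-149))/(((48929 + 42024)*(76/((-1/6)**2) + 49841))) = (3 + 168*(-1/149))/((90953*(76/(1/36) + 49841))) = (3 - 168/149)/((90953*(76*36 + 49841))) = 279/(149*((90953*(2736 + 49841)))) = 279/(149*((90953*52577))) = (279/149)/4782035881 = (279/149)*(1/4782035881) = 279/712523346269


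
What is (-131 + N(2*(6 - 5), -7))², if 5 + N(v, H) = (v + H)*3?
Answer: 22801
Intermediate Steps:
N(v, H) = -5 + 3*H + 3*v (N(v, H) = -5 + (v + H)*3 = -5 + (H + v)*3 = -5 + (3*H + 3*v) = -5 + 3*H + 3*v)
(-131 + N(2*(6 - 5), -7))² = (-131 + (-5 + 3*(-7) + 3*(2*(6 - 5))))² = (-131 + (-5 - 21 + 3*(2*1)))² = (-131 + (-5 - 21 + 3*2))² = (-131 + (-5 - 21 + 6))² = (-131 - 20)² = (-151)² = 22801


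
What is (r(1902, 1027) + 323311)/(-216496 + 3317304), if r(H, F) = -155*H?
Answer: 28501/3100808 ≈ 0.0091915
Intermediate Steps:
(r(1902, 1027) + 323311)/(-216496 + 3317304) = (-155*1902 + 323311)/(-216496 + 3317304) = (-294810 + 323311)/3100808 = 28501*(1/3100808) = 28501/3100808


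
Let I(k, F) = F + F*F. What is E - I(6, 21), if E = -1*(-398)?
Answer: -64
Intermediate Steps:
E = 398
I(k, F) = F + F**2
E - I(6, 21) = 398 - 21*(1 + 21) = 398 - 21*22 = 398 - 1*462 = 398 - 462 = -64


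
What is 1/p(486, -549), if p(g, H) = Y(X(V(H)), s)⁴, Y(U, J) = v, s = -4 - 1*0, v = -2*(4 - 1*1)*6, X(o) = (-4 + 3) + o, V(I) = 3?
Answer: 1/1679616 ≈ 5.9537e-7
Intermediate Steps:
X(o) = -1 + o
v = -36 (v = -2*(4 - 1)*6 = -2*3*6 = -6*6 = -36)
s = -4 (s = -4 + 0 = -4)
Y(U, J) = -36
p(g, H) = 1679616 (p(g, H) = (-36)⁴ = 1679616)
1/p(486, -549) = 1/1679616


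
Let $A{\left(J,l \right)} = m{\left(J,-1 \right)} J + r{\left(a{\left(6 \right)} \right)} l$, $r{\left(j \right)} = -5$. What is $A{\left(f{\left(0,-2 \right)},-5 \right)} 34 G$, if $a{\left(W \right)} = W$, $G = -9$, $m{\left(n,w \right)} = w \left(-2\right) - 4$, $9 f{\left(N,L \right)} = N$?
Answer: $-7650$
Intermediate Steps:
$f{\left(N,L \right)} = \frac{N}{9}$
$m{\left(n,w \right)} = -4 - 2 w$ ($m{\left(n,w \right)} = - 2 w - 4 = -4 - 2 w$)
$A{\left(J,l \right)} = - 5 l - 2 J$ ($A{\left(J,l \right)} = \left(-4 - -2\right) J - 5 l = \left(-4 + 2\right) J - 5 l = - 2 J - 5 l = - 5 l - 2 J$)
$A{\left(f{\left(0,-2 \right)},-5 \right)} 34 G = \left(\left(-5\right) \left(-5\right) - 2 \cdot \frac{1}{9} \cdot 0\right) 34 \left(-9\right) = \left(25 - 0\right) 34 \left(-9\right) = \left(25 + 0\right) 34 \left(-9\right) = 25 \cdot 34 \left(-9\right) = 850 \left(-9\right) = -7650$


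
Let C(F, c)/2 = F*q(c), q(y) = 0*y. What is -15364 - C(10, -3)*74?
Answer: -15364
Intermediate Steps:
q(y) = 0
C(F, c) = 0 (C(F, c) = 2*(F*0) = 2*0 = 0)
-15364 - C(10, -3)*74 = -15364 - 0*74 = -15364 - 1*0 = -15364 + 0 = -15364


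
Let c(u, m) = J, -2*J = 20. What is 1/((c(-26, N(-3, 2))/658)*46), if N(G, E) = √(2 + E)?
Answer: -329/230 ≈ -1.4304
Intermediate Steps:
J = -10 (J = -½*20 = -10)
c(u, m) = -10
1/((c(-26, N(-3, 2))/658)*46) = 1/(-10/658*46) = 1/(-10*1/658*46) = 1/(-5/329*46) = 1/(-230/329) = -329/230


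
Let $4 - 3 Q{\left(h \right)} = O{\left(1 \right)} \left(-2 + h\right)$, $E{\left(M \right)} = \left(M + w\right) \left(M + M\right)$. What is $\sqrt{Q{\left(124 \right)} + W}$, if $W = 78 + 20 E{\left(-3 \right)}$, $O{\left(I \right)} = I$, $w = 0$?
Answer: $\frac{2 \sqrt{897}}{3} \approx 19.967$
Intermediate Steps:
$E{\left(M \right)} = 2 M^{2}$ ($E{\left(M \right)} = \left(M + 0\right) \left(M + M\right) = M 2 M = 2 M^{2}$)
$Q{\left(h \right)} = 2 - \frac{h}{3}$ ($Q{\left(h \right)} = \frac{4}{3} - \frac{1 \left(-2 + h\right)}{3} = \frac{4}{3} - \frac{-2 + h}{3} = \frac{4}{3} - \left(- \frac{2}{3} + \frac{h}{3}\right) = 2 - \frac{h}{3}$)
$W = 438$ ($W = 78 + 20 \cdot 2 \left(-3\right)^{2} = 78 + 20 \cdot 2 \cdot 9 = 78 + 20 \cdot 18 = 78 + 360 = 438$)
$\sqrt{Q{\left(124 \right)} + W} = \sqrt{\left(2 - \frac{124}{3}\right) + 438} = \sqrt{- \frac{118}{3} + 438} = \sqrt{\frac{1196}{3}} = \frac{2 \sqrt{897}}{3}$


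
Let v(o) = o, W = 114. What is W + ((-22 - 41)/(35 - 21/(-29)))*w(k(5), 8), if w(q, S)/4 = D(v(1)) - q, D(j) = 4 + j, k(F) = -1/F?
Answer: 14304/185 ≈ 77.319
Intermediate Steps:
w(q, S) = 20 - 4*q (w(q, S) = 4*((4 + 1) - q) = 4*(5 - q) = 20 - 4*q)
W + ((-22 - 41)/(35 - 21/(-29)))*w(k(5), 8) = 114 + ((-22 - 41)/(35 - 21/(-29)))*(20 - (-4)/5) = 114 + (-63/(35 - 21*(-1/29)))*(20 - (-4)/5) = 114 + (-63/(35 + 21/29))*(20 - 4*(-⅕)) = 114 + (-63/1036/29)*(20 + ⅘) = 114 - 63*29/1036*(104/5) = 114 - 261/148*104/5 = 114 - 6786/185 = 14304/185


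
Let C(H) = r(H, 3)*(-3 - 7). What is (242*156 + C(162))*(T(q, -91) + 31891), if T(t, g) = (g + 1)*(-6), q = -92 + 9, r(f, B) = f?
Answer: 1171796892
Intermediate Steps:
C(H) = -10*H (C(H) = H*(-3 - 7) = H*(-10) = -10*H)
q = -83
T(t, g) = -6 - 6*g (T(t, g) = (1 + g)*(-6) = -6 - 6*g)
(242*156 + C(162))*(T(q, -91) + 31891) = (242*156 - 10*162)*((-6 - 6*(-91)) + 31891) = (37752 - 1620)*((-6 + 546) + 31891) = 36132*(540 + 31891) = 36132*32431 = 1171796892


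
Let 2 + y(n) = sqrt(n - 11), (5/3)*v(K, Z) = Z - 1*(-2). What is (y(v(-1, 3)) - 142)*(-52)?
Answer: 7488 - 104*I*sqrt(2) ≈ 7488.0 - 147.08*I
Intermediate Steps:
v(K, Z) = 6/5 + 3*Z/5 (v(K, Z) = 3*(Z - 1*(-2))/5 = 3*(Z + 2)/5 = 3*(2 + Z)/5 = 6/5 + 3*Z/5)
y(n) = -2 + sqrt(-11 + n) (y(n) = -2 + sqrt(n - 11) = -2 + sqrt(-11 + n))
(y(v(-1, 3)) - 142)*(-52) = ((-2 + sqrt(-11 + (6/5 + (3/5)*3))) - 142)*(-52) = ((-2 + sqrt(-11 + (6/5 + 9/5))) - 142)*(-52) = ((-2 + sqrt(-11 + 3)) - 142)*(-52) = ((-2 + sqrt(-8)) - 142)*(-52) = ((-2 + 2*I*sqrt(2)) - 142)*(-52) = (-144 + 2*I*sqrt(2))*(-52) = 7488 - 104*I*sqrt(2)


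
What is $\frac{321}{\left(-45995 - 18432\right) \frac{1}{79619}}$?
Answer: $- \frac{25557699}{64427} \approx -396.69$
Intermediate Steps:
$\frac{321}{\left(-45995 - 18432\right) \frac{1}{79619}} = \frac{321}{\left(-64427\right) \frac{1}{79619}} = \frac{321}{- \frac{64427}{79619}} = 321 \left(- \frac{79619}{64427}\right) = - \frac{25557699}{64427}$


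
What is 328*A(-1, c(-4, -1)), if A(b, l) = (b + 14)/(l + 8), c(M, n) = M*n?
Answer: 1066/3 ≈ 355.33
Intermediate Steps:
A(b, l) = (14 + b)/(8 + l)
328*A(-1, c(-4, -1)) = 328*((14 - 1)/(8 - 4*(-1))) = 328*(13/(8 + 4)) = 328*(13/12) = 1066/3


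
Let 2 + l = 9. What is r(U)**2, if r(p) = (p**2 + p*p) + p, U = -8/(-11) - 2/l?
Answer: 24304900/35153041 ≈ 0.69140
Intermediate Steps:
l = 7 (l = -2 + 9 = 7)
U = 34/77 (U = -8/(-11) - 2/7 = -8*(-1/11) - 2*1/7 = 8/11 - 2/7 = 34/77 ≈ 0.44156)
r(p) = p + 2*p**2 (r(p) = (p**2 + p**2) + p = 2*p**2 + p = p + 2*p**2)
r(U)**2 = (34*(1 + 2*(34/77))/77)**2 = (34*(1 + 68/77)/77)**2 = ((34/77)*(145/77))**2 = (4930/5929)**2 = 24304900/35153041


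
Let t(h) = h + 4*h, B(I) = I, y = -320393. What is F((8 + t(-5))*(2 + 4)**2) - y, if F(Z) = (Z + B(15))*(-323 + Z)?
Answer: 878588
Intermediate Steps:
t(h) = 5*h
F(Z) = (-323 + Z)*(15 + Z) (F(Z) = (Z + 15)*(-323 + Z) = (15 + Z)*(-323 + Z) = (-323 + Z)*(15 + Z))
F((8 + t(-5))*(2 + 4)**2) - y = (-4845 + ((8 + 5*(-5))*(2 + 4)**2)**2 - 308*(8 + 5*(-5))*(2 + 4)**2) - 1*(-320393) = (-4845 + ((8 - 25)*6**2)**2 - 308*(8 - 25)*6**2) + 320393 = (-4845 + (-17*36)**2 - (-5236)*36) + 320393 = (-4845 + (-612)**2 - 308*(-612)) + 320393 = (-4845 + 374544 + 188496) + 320393 = 558195 + 320393 = 878588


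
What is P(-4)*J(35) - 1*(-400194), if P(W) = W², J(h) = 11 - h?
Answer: 399810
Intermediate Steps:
P(-4)*J(35) - 1*(-400194) = (-4)²*(11 - 1*35) - 1*(-400194) = 16*(11 - 35) + 400194 = 16*(-24) + 400194 = -384 + 400194 = 399810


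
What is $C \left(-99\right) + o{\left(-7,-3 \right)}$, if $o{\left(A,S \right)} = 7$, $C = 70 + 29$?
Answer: $-9794$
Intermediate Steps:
$C = 99$
$C \left(-99\right) + o{\left(-7,-3 \right)} = 99 \left(-99\right) + 7 = -9801 + 7 = -9794$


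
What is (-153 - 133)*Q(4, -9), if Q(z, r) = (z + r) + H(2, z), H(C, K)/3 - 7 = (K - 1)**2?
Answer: -12298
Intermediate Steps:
H(C, K) = 21 + 3*(-1 + K)**2 (H(C, K) = 21 + 3*(K - 1)**2 = 21 + 3*(-1 + K)**2)
Q(z, r) = 21 + r + z + 3*(-1 + z)**2 (Q(z, r) = (z + r) + (21 + 3*(-1 + z)**2) = (r + z) + (21 + 3*(-1 + z)**2) = 21 + r + z + 3*(-1 + z)**2)
(-153 - 133)*Q(4, -9) = (-153 - 133)*(21 - 9 + 4 + 3*(-1 + 4)**2) = -286*(21 - 9 + 4 + 3*3**2) = -286*(21 - 9 + 4 + 3*9) = -286*(21 - 9 + 4 + 27) = -286*43 = -12298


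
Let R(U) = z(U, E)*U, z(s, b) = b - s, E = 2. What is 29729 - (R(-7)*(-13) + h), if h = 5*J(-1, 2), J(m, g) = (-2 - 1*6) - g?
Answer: 28960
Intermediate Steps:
J(m, g) = -8 - g (J(m, g) = (-2 - 6) - g = -8 - g)
h = -50 (h = 5*(-8 - 1*2) = 5*(-8 - 2) = 5*(-10) = -50)
R(U) = U*(2 - U) (R(U) = (2 - U)*U = U*(2 - U))
29729 - (R(-7)*(-13) + h) = 29729 - (-7*(2 - 1*(-7))*(-13) - 50) = 29729 - (-7*(2 + 7)*(-13) - 50) = 29729 - (-7*9*(-13) - 50) = 29729 - (-63*(-13) - 50) = 29729 - (819 - 50) = 29729 - 1*769 = 29729 - 769 = 28960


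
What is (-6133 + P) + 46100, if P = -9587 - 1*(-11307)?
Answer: 41687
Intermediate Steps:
P = 1720 (P = -9587 + 11307 = 1720)
(-6133 + P) + 46100 = (-6133 + 1720) + 46100 = -4413 + 46100 = 41687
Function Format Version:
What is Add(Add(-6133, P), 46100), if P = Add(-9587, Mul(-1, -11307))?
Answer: 41687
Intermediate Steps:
P = 1720 (P = Add(-9587, 11307) = 1720)
Add(Add(-6133, P), 46100) = Add(Add(-6133, 1720), 46100) = Add(-4413, 46100) = 41687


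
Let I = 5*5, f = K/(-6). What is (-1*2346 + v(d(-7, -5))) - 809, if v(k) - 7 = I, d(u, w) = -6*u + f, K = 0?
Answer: -3123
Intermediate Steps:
f = 0 (f = 0/(-6) = 0*(-1/6) = 0)
I = 25
d(u, w) = -6*u (d(u, w) = -6*u + 0 = -6*u)
v(k) = 32 (v(k) = 7 + 25 = 32)
(-1*2346 + v(d(-7, -5))) - 809 = (-1*2346 + 32) - 809 = (-2346 + 32) - 809 = -2314 - 809 = -3123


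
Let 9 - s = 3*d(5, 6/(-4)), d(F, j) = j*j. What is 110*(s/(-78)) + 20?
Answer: 875/52 ≈ 16.827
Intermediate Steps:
d(F, j) = j²
s = 9/4 (s = 9 - 3*(6/(-4))² = 9 - 3*(6*(-¼))² = 9 - 3*(-3/2)² = 9 - 3*9/4 = 9 - 1*27/4 = 9 - 27/4 = 9/4 ≈ 2.2500)
110*(s/(-78)) + 20 = 110*((9/4)/(-78)) + 20 = 110*((9/4)*(-1/78)) + 20 = 110*(-3/104) + 20 = -165/52 + 20 = 875/52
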